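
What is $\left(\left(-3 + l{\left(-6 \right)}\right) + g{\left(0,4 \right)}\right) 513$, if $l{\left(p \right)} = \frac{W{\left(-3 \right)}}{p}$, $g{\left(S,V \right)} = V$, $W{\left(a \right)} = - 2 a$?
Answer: $0$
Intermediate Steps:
$l{\left(p \right)} = \frac{6}{p}$ ($l{\left(p \right)} = \frac{\left(-2\right) \left(-3\right)}{p} = \frac{6}{p}$)
$\left(\left(-3 + l{\left(-6 \right)}\right) + g{\left(0,4 \right)}\right) 513 = \left(\left(-3 + \frac{6}{-6}\right) + 4\right) 513 = \left(\left(-3 + 6 \left(- \frac{1}{6}\right)\right) + 4\right) 513 = \left(\left(-3 - 1\right) + 4\right) 513 = \left(-4 + 4\right) 513 = 0 \cdot 513 = 0$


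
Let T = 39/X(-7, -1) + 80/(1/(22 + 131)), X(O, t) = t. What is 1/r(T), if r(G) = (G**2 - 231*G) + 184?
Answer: 1/146046154 ≈ 6.8472e-9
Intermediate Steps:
T = 12201 (T = 39/(-1) + 80/(1/(22 + 131)) = 39*(-1) + 80/(1/153) = -39 + 80/(1/153) = -39 + 80*153 = -39 + 12240 = 12201)
r(G) = 184 + G**2 - 231*G
1/r(T) = 1/(184 + 12201**2 - 231*12201) = 1/(184 + 148864401 - 2818431) = 1/146046154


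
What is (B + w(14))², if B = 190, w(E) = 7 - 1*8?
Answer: 35721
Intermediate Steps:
w(E) = -1 (w(E) = 7 - 8 = -1)
(B + w(14))² = (190 - 1)² = 189² = 35721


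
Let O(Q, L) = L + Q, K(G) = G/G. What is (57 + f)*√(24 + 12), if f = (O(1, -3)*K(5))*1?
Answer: 330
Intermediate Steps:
K(G) = 1
f = -2 (f = ((-3 + 1)*1)*1 = -2*1*1 = -2*1 = -2)
(57 + f)*√(24 + 12) = (57 - 2)*√(24 + 12) = 55*√36 = 55*6 = 330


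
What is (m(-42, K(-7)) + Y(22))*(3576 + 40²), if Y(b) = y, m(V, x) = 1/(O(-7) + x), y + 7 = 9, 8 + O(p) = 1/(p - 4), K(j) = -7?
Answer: 830748/83 ≈ 10009.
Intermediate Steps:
O(p) = -8 + 1/(-4 + p) (O(p) = -8 + 1/(p - 4) = -8 + 1/(-4 + p))
y = 2 (y = -7 + 9 = 2)
m(V, x) = 1/(-89/11 + x) (m(V, x) = 1/((33 - 8*(-7))/(-4 - 7) + x) = 1/((33 + 56)/(-11) + x) = 1/(-1/11*89 + x) = 1/(-89/11 + x))
Y(b) = 2
(m(-42, K(-7)) + Y(22))*(3576 + 40²) = (11/(-89 + 11*(-7)) + 2)*(3576 + 40²) = (11/(-89 - 77) + 2)*(3576 + 1600) = (11/(-166) + 2)*5176 = (11*(-1/166) + 2)*5176 = (-11/166 + 2)*5176 = (321/166)*5176 = 830748/83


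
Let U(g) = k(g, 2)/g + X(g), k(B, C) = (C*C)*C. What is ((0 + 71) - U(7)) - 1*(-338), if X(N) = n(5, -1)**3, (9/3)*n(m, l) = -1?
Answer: 77092/189 ≈ 407.89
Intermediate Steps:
k(B, C) = C**3 (k(B, C) = C**2*C = C**3)
n(m, l) = -1/3 (n(m, l) = (1/3)*(-1) = -1/3)
X(N) = -1/27 (X(N) = (-1/3)**3 = -1/27)
U(g) = -1/27 + 8/g (U(g) = 2**3/g - 1/27 = 8/g - 1/27 = -1/27 + 8/g)
((0 + 71) - U(7)) - 1*(-338) = ((0 + 71) - (216 - 1*7)/(27*7)) - 1*(-338) = (71 - (216 - 7)/(27*7)) + 338 = (71 - 209/(27*7)) + 338 = (71 - 1*209/189) + 338 = (71 - 209/189) + 338 = 13210/189 + 338 = 77092/189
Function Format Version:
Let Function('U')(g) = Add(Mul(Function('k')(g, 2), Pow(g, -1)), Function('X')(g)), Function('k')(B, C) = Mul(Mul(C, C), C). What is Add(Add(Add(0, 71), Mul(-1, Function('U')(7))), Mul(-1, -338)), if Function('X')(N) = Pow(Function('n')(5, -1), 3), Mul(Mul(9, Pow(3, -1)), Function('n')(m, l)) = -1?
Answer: Rational(77092, 189) ≈ 407.89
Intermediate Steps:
Function('k')(B, C) = Pow(C, 3) (Function('k')(B, C) = Mul(Pow(C, 2), C) = Pow(C, 3))
Function('n')(m, l) = Rational(-1, 3) (Function('n')(m, l) = Mul(Rational(1, 3), -1) = Rational(-1, 3))
Function('X')(N) = Rational(-1, 27) (Function('X')(N) = Pow(Rational(-1, 3), 3) = Rational(-1, 27))
Function('U')(g) = Add(Rational(-1, 27), Mul(8, Pow(g, -1))) (Function('U')(g) = Add(Mul(Pow(2, 3), Pow(g, -1)), Rational(-1, 27)) = Add(Mul(8, Pow(g, -1)), Rational(-1, 27)) = Add(Rational(-1, 27), Mul(8, Pow(g, -1))))
Add(Add(Add(0, 71), Mul(-1, Function('U')(7))), Mul(-1, -338)) = Add(Add(Add(0, 71), Mul(-1, Mul(Rational(1, 27), Pow(7, -1), Add(216, Mul(-1, 7))))), Mul(-1, -338)) = Add(Add(71, Mul(-1, Mul(Rational(1, 27), Rational(1, 7), Add(216, -7)))), 338) = Add(Add(71, Mul(-1, Mul(Rational(1, 27), Rational(1, 7), 209))), 338) = Add(Add(71, Mul(-1, Rational(209, 189))), 338) = Add(Add(71, Rational(-209, 189)), 338) = Add(Rational(13210, 189), 338) = Rational(77092, 189)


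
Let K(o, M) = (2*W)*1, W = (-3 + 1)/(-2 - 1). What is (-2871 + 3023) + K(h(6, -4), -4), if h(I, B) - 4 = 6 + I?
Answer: 460/3 ≈ 153.33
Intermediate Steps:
h(I, B) = 10 + I (h(I, B) = 4 + (6 + I) = 10 + I)
W = 2/3 (W = -2/(-3) = -2*(-1/3) = 2/3 ≈ 0.66667)
K(o, M) = 4/3 (K(o, M) = (2*(2/3))*1 = (4/3)*1 = 4/3)
(-2871 + 3023) + K(h(6, -4), -4) = (-2871 + 3023) + 4/3 = 152 + 4/3 = 460/3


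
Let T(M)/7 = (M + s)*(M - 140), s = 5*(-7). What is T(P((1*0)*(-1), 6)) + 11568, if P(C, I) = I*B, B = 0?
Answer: 45868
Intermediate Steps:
s = -35
P(C, I) = 0 (P(C, I) = I*0 = 0)
T(M) = 7*(-140 + M)*(-35 + M) (T(M) = 7*((M - 35)*(M - 140)) = 7*((-35 + M)*(-140 + M)) = 7*((-140 + M)*(-35 + M)) = 7*(-140 + M)*(-35 + M))
T(P((1*0)*(-1), 6)) + 11568 = (34300 - 1225*0 + 7*0**2) + 11568 = (34300 + 0 + 7*0) + 11568 = (34300 + 0 + 0) + 11568 = 34300 + 11568 = 45868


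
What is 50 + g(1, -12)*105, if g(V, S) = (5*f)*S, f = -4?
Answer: 25250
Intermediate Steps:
g(V, S) = -20*S (g(V, S) = (5*(-4))*S = -20*S)
50 + g(1, -12)*105 = 50 - 20*(-12)*105 = 50 + 240*105 = 50 + 25200 = 25250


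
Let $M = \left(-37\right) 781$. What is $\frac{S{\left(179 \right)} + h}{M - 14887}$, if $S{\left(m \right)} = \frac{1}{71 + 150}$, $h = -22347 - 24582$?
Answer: $\frac{2592827}{2419066} \approx 1.0718$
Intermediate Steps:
$M = -28897$
$h = -46929$ ($h = -22347 - 24582 = -46929$)
$S{\left(m \right)} = \frac{1}{221}$
$\frac{S{\left(179 \right)} + h}{M - 14887} = \frac{\frac{1}{221} - 46929}{-28897 - 14887} = - \frac{10371308}{221 \left(-43784\right)} = \left(- \frac{10371308}{221}\right) \left(- \frac{1}{43784}\right) = \frac{2592827}{2419066}$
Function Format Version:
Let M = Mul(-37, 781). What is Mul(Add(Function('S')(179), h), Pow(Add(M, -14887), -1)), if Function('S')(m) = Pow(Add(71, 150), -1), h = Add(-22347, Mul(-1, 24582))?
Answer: Rational(2592827, 2419066) ≈ 1.0718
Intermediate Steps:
M = -28897
h = -46929 (h = Add(-22347, -24582) = -46929)
Function('S')(m) = Rational(1, 221) (Function('S')(m) = Pow(221, -1) = Rational(1, 221))
Mul(Add(Function('S')(179), h), Pow(Add(M, -14887), -1)) = Mul(Add(Rational(1, 221), -46929), Pow(Add(-28897, -14887), -1)) = Mul(Rational(-10371308, 221), Pow(-43784, -1)) = Mul(Rational(-10371308, 221), Rational(-1, 43784)) = Rational(2592827, 2419066)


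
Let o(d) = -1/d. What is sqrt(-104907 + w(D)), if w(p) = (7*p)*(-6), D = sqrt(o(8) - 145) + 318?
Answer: sqrt(-473052 - 126*I*sqrt(258))/2 ≈ 0.73564 - 343.89*I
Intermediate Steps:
D = 318 + 3*I*sqrt(258)/4 (D = sqrt(-1/8 - 145) + 318 = sqrt(-1161/8) + 318 = 3*I*sqrt(258)/4 + 318 = 318 + 3*I*sqrt(258)/4 ≈ 318.0 + 12.047*I)
w(p) = -42*p
sqrt(-104907 + w(D)) = sqrt(-104907 - 42*(318 + 3*I*sqrt(258)/4)) = sqrt(-104907 + (-13356 - 63*I*sqrt(258)/2)) = sqrt(-118263 - 63*I*sqrt(258)/2)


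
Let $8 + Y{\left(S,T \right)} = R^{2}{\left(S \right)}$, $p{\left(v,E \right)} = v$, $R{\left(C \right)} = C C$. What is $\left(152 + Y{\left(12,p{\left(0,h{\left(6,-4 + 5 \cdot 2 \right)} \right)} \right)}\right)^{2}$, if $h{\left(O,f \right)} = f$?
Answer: $435974400$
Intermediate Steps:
$R{\left(C \right)} = C^{2}$
$Y{\left(S,T \right)} = -8 + S^{4}$ ($Y{\left(S,T \right)} = -8 + \left(S^{2}\right)^{2} = -8 + S^{4}$)
$\left(152 + Y{\left(12,p{\left(0,h{\left(6,-4 + 5 \cdot 2 \right)} \right)} \right)}\right)^{2} = \left(152 - \left(8 - 12^{4}\right)\right)^{2} = \left(152 + \left(-8 + 20736\right)\right)^{2} = \left(152 + 20728\right)^{2} = 20880^{2} = 435974400$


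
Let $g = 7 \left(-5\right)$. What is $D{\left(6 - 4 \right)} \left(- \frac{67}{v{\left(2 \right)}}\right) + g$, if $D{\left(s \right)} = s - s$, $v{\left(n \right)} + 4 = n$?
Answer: $-35$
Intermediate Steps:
$v{\left(n \right)} = -4 + n$
$g = -35$
$D{\left(s \right)} = 0$
$D{\left(6 - 4 \right)} \left(- \frac{67}{v{\left(2 \right)}}\right) + g = 0 \left(- \frac{67}{-4 + 2}\right) - 35 = 0 \left(- \frac{67}{-2}\right) - 35 = 0 \left(\left(-67\right) \left(- \frac{1}{2}\right)\right) - 35 = 0 \cdot \frac{67}{2} - 35 = 0 - 35 = -35$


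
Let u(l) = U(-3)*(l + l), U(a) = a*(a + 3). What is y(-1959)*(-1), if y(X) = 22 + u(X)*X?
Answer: -22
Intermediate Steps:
U(a) = a*(3 + a)
u(l) = 0 (u(l) = (-3*(3 - 3))*(l + l) = (-3*0)*(2*l) = 0*(2*l) = 0)
y(X) = 22 (y(X) = 22 + 0*X = 22 + 0 = 22)
y(-1959)*(-1) = 22*(-1) = -22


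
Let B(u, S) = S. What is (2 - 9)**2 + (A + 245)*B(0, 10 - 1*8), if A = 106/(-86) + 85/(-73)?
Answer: 1676873/3139 ≈ 534.21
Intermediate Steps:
A = -7524/3139 (A = 106*(-1/86) + 85*(-1/73) = -53/43 - 85/73 = -7524/3139 ≈ -2.3969)
(2 - 9)**2 + (A + 245)*B(0, 10 - 1*8) = (2 - 9)**2 + (-7524/3139 + 245)*(10 - 1*8) = (-7)**2 + 761531*(10 - 8)/3139 = 49 + (761531/3139)*2 = 49 + 1523062/3139 = 1676873/3139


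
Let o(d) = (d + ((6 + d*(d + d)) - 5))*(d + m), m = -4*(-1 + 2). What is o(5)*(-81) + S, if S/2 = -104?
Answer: -4744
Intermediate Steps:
S = -208 (S = 2*(-104) = -208)
m = -4 (m = -4*1 = -4)
o(d) = (-4 + d)*(1 + d + 2*d²) (o(d) = (d + ((6 + d*(d + d)) - 5))*(d - 4) = (d + ((6 + d*(2*d)) - 5))*(-4 + d) = (d + ((6 + 2*d²) - 5))*(-4 + d) = (d + (1 + 2*d²))*(-4 + d) = (1 + d + 2*d²)*(-4 + d) = (-4 + d)*(1 + d + 2*d²))
o(5)*(-81) + S = (-4 - 7*5² - 3*5 + 2*5³)*(-81) - 208 = (-4 - 7*25 - 15 + 2*125)*(-81) - 208 = (-4 - 175 - 15 + 250)*(-81) - 208 = 56*(-81) - 208 = -4536 - 208 = -4744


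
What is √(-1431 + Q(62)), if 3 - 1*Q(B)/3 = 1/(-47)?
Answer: I*√3141057/47 ≈ 37.709*I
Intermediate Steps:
Q(B) = 426/47 (Q(B) = 9 - 3/(-47) = 9 - 3*(-1/47) = 9 + 3/47 = 426/47)
√(-1431 + Q(62)) = √(-1431 + 426/47) = √(-66831/47) = I*√3141057/47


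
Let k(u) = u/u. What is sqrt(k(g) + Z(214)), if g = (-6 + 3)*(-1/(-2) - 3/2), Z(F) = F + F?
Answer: sqrt(429) ≈ 20.712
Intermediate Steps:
Z(F) = 2*F
g = 3 (g = -3*(-1*(-1/2) - 3*1/2) = -3*(1/2 - 3/2) = -3*(-1) = 3)
k(u) = 1
sqrt(k(g) + Z(214)) = sqrt(1 + 2*214) = sqrt(1 + 428) = sqrt(429)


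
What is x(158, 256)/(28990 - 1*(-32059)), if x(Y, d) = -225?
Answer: -225/61049 ≈ -0.0036856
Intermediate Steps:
x(158, 256)/(28990 - 1*(-32059)) = -225/(28990 - 1*(-32059)) = -225/(28990 + 32059) = -225/61049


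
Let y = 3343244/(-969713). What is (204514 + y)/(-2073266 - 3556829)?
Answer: -198316541238/5459576312735 ≈ -0.036325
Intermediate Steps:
y = -3343244/969713 (y = 3343244*(-1/969713) = -3343244/969713 ≈ -3.4477)
(204514 + y)/(-2073266 - 3556829) = (204514 - 3343244/969713)/(-2073266 - 3556829) = (198316541238/969713)/(-5630095) = (198316541238/969713)*(-1/5630095) = -198316541238/5459576312735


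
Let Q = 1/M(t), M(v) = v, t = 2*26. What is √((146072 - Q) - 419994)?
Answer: I*√185171285/26 ≈ 523.38*I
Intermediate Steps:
t = 52
Q = 1/52 ≈ 0.019231
√((146072 - Q) - 419994) = √((146072 - 1*1/52) - 419994) = √((146072 - 1/52) - 419994) = √(7595743/52 - 419994) = √(-14243945/52) = I*√185171285/26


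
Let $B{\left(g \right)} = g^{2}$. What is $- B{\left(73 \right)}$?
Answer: $-5329$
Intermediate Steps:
$- B{\left(73 \right)} = - 73^{2} = \left(-1\right) 5329 = -5329$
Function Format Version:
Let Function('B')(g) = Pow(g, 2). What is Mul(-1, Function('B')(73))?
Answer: -5329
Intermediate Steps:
Mul(-1, Function('B')(73)) = Mul(-1, Pow(73, 2)) = Mul(-1, 5329) = -5329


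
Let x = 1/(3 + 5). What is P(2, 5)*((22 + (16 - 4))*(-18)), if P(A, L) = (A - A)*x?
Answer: 0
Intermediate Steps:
x = ⅛ (x = 1/8 = ⅛ ≈ 0.12500)
P(A, L) = 0 (P(A, L) = (A - A)*(⅛) = 0*(⅛) = 0)
P(2, 5)*((22 + (16 - 4))*(-18)) = 0*((22 + (16 - 4))*(-18)) = 0*((22 + 12)*(-18)) = 0*(34*(-18)) = 0*(-612) = 0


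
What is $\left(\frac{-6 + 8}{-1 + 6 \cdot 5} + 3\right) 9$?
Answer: $\frac{801}{29} \approx 27.621$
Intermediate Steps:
$\left(\frac{-6 + 8}{-1 + 6 \cdot 5} + 3\right) 9 = \left(\frac{2}{-1 + 30} + 3\right) 9 = \left(\frac{2}{29} + 3\right) 9 = \frac{89}{29} \cdot 9 = \frac{801}{29}$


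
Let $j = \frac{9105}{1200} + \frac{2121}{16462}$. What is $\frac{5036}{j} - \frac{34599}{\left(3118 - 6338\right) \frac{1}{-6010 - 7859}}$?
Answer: $- \frac{105542838420029}{711347980} \approx -1.4837 \cdot 10^{5}$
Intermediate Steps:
$j = \frac{5081057}{658480}$ ($j = 9105 \cdot \frac{1}{1200} + 2121 \cdot \frac{1}{16462} = \frac{607}{80} + \frac{2121}{16462} = \frac{5081057}{658480} \approx 7.7163$)
$\frac{5036}{j} - \frac{34599}{\left(3118 - 6338\right) \frac{1}{-6010 - 7859}} = \frac{5036}{\frac{5081057}{658480}} - \frac{34599}{\left(3118 - 6338\right) \frac{1}{-6010 - 7859}} = 5036 \cdot \frac{658480}{5081057} - \frac{34599}{\left(-3220\right) \frac{1}{-13869}} = \frac{3316105280}{5081057} - \frac{34599}{\left(-3220\right) \left(- \frac{1}{13869}\right)} = \frac{3316105280}{5081057} - \frac{34599}{\frac{140}{603}} = \frac{3316105280}{5081057} - \frac{20863197}{140} = - \frac{105542838420029}{711347980}$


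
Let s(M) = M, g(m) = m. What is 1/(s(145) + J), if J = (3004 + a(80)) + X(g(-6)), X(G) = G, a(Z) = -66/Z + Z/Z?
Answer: 40/125727 ≈ 0.00031815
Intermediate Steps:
a(Z) = 1 - 66/Z (a(Z) = -66/Z + 1 = 1 - 66/Z)
J = 119927/40 (J = (3004 + (-66 + 80)/80) - 6 = (3004 + (1/80)*14) - 6 = (3004 + 7/40) - 6 = 120167/40 - 6 = 119927/40 ≈ 2998.2)
1/(s(145) + J) = 1/(145 + 119927/40) = 1/(125727/40) = 40/125727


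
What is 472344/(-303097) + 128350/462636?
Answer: -89810419417/70111791846 ≈ -1.2810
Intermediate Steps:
472344/(-303097) + 128350/462636 = 472344*(-1/303097) + 128350*(1/462636) = -472344/303097 + 64175/231318 = -89810419417/70111791846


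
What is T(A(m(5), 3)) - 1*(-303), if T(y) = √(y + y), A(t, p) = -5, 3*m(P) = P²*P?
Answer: 303 + I*√10 ≈ 303.0 + 3.1623*I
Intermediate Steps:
m(P) = P³/3 (m(P) = (P²*P)/3 = P³/3)
T(y) = √2*√y (T(y) = √(2*y) = √2*√y)
T(A(m(5), 3)) - 1*(-303) = √2*√(-5) - 1*(-303) = √2*(I*√5) + 303 = I*√10 + 303 = 303 + I*√10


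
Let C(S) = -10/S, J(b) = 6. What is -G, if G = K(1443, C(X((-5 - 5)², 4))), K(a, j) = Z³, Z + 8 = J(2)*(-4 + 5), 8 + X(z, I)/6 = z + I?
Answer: 8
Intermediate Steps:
X(z, I) = -48 + 6*I + 6*z (X(z, I) = -48 + 6*(z + I) = -48 + 6*(I + z) = -48 + (6*I + 6*z) = -48 + 6*I + 6*z)
Z = -2 (Z = -8 + 6*(-4 + 5) = -8 + 6*1 = -8 + 6 = -2)
K(a, j) = -8 (K(a, j) = (-2)³ = -8)
G = -8
-G = -1*(-8) = 8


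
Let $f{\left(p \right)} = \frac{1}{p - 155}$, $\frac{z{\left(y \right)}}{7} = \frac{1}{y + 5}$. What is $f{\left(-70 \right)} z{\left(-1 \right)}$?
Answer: $- \frac{7}{900} \approx -0.0077778$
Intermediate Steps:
$z{\left(y \right)} = \frac{7}{5 + y}$ ($z{\left(y \right)} = \frac{7}{y + 5} = \frac{7}{5 + y}$)
$f{\left(p \right)} = \frac{1}{-155 + p}$
$f{\left(-70 \right)} z{\left(-1 \right)} = \frac{7 \frac{1}{5 - 1}}{-155 - 70} = \frac{7 \cdot \frac{1}{4}}{-225} = - \frac{7 \cdot \frac{1}{4}}{225} = \left(- \frac{1}{225}\right) \frac{7}{4} = - \frac{7}{900}$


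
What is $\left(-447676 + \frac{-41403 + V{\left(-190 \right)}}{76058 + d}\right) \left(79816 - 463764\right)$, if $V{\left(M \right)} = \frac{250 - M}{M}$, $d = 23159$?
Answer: $\frac{324023358460251852}{1885123} \approx 1.7188 \cdot 10^{11}$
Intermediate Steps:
$V{\left(M \right)} = \frac{250 - M}{M}$
$\left(-447676 + \frac{-41403 + V{\left(-190 \right)}}{76058 + d}\right) \left(79816 - 463764\right) = \left(-447676 + \frac{-41403 + \frac{250 - -190}{-190}}{76058 + 23159}\right) \left(79816 - 463764\right) = \left(-447676 + \frac{-41403 - \frac{250 + 190}{190}}{99217}\right) \left(-383948\right) = \left(-447676 + \left(-41403 - \frac{44}{19}\right) \frac{1}{99217}\right) \left(-383948\right) = \left(-447676 - \frac{786701}{1885123}\right) \left(-383948\right) = \left(- \frac{843925110849}{1885123}\right) \left(-383948\right) = \frac{324023358460251852}{1885123}$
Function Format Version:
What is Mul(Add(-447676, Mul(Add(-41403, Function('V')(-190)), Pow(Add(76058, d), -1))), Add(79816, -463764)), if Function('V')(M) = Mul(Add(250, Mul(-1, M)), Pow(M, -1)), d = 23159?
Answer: Rational(324023358460251852, 1885123) ≈ 1.7188e+11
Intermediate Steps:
Function('V')(M) = Mul(Pow(M, -1), Add(250, Mul(-1, M)))
Mul(Add(-447676, Mul(Add(-41403, Function('V')(-190)), Pow(Add(76058, d), -1))), Add(79816, -463764)) = Mul(Add(-447676, Mul(Add(-41403, Mul(Pow(-190, -1), Add(250, Mul(-1, -190)))), Pow(Add(76058, 23159), -1))), Add(79816, -463764)) = Mul(Add(-447676, Mul(Add(-41403, Mul(Rational(-1, 190), Add(250, 190))), Pow(99217, -1))), -383948) = Mul(Add(-447676, Mul(Add(-41403, Mul(Rational(-1, 190), 440)), Rational(1, 99217))), -383948) = Mul(Add(-447676, Mul(Add(-41403, Rational(-44, 19)), Rational(1, 99217))), -383948) = Mul(Add(-447676, Mul(Rational(-786701, 19), Rational(1, 99217))), -383948) = Mul(Add(-447676, Rational(-786701, 1885123)), -383948) = Mul(Rational(-843925110849, 1885123), -383948) = Rational(324023358460251852, 1885123)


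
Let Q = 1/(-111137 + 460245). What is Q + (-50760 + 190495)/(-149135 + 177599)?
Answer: 12195658711/2484252528 ≈ 4.9092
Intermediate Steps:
Q = 1/349108 ≈ 2.8644e-6
Q + (-50760 + 190495)/(-149135 + 177599) = 1/349108 + (-50760 + 190495)/(-149135 + 177599) = 1/349108 + 139735/28464 = 12195658711/2484252528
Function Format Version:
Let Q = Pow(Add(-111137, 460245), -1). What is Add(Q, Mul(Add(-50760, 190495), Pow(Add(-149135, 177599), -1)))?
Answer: Rational(12195658711, 2484252528) ≈ 4.9092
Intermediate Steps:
Q = Rational(1, 349108) (Q = Pow(349108, -1) = Rational(1, 349108) ≈ 2.8644e-6)
Add(Q, Mul(Add(-50760, 190495), Pow(Add(-149135, 177599), -1))) = Add(Rational(1, 349108), Mul(Add(-50760, 190495), Pow(Add(-149135, 177599), -1))) = Add(Rational(1, 349108), Mul(139735, Pow(28464, -1))) = Add(Rational(1, 349108), Mul(139735, Rational(1, 28464))) = Add(Rational(1, 349108), Rational(139735, 28464)) = Rational(12195658711, 2484252528)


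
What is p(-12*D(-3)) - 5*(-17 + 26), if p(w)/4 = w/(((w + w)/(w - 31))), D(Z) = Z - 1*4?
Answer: 61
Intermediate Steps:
D(Z) = -4 + Z (D(Z) = Z - 4 = -4 + Z)
p(w) = -62 + 2*w (p(w) = 4*(w/(((w + w)/(w - 31)))) = 4*(w/(((2*w)/(-31 + w)))) = 4*(w/((2*w/(-31 + w)))) = 4*(w*((-31 + w)/(2*w))) = 4*(-31/2 + w/2) = -62 + 2*w)
p(-12*D(-3)) - 5*(-17 + 26) = (-62 + 2*(-12*(-4 - 3))) - 5*(-17 + 26) = (-62 + 2*(-12*(-7))) - 5*9 = (-62 + 2*84) - 45 = (-62 + 168) - 45 = 106 - 45 = 61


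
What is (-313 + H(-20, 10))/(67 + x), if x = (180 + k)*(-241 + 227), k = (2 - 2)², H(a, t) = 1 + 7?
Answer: 305/2453 ≈ 0.12434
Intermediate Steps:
H(a, t) = 8
k = 0 (k = 0² = 0)
x = -2520 (x = (180 + 0)*(-241 + 227) = 180*(-14) = -2520)
(-313 + H(-20, 10))/(67 + x) = (-313 + 8)/(67 - 2520) = -305/(-2453) = -305*(-1/2453) = 305/2453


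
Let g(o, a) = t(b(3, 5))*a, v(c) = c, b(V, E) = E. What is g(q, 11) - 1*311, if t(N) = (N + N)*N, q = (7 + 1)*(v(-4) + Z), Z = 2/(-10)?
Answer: 239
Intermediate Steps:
Z = -⅕ (Z = 2*(-⅒) = -⅕ ≈ -0.20000)
q = -168/5 (q = (7 + 1)*(-4 - ⅕) = 8*(-21/5) = -168/5 ≈ -33.600)
t(N) = 2*N² (t(N) = (2*N)*N = 2*N²)
g(o, a) = 50*a (g(o, a) = (2*5²)*a = (2*25)*a = 50*a)
g(q, 11) - 1*311 = 50*11 - 1*311 = 550 - 311 = 239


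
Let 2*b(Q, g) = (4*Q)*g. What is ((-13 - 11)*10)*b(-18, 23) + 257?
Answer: 198977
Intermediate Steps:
b(Q, g) = 2*Q*g (b(Q, g) = ((4*Q)*g)/2 = (4*Q*g)/2 = 2*Q*g)
((-13 - 11)*10)*b(-18, 23) + 257 = ((-13 - 11)*10)*(2*(-18)*23) + 257 = -24*10*(-828) + 257 = -240*(-828) + 257 = 198720 + 257 = 198977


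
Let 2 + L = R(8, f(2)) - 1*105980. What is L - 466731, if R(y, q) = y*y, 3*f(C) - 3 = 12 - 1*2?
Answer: -572649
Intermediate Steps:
f(C) = 13/3 (f(C) = 1 + (12 - 1*2)/3 = 1 + (12 - 2)/3 = 1 + (1/3)*10 = 1 + 10/3 = 13/3)
R(y, q) = y**2
L = -105918 (L = -2 + (8**2 - 1*105980) = -2 + (64 - 105980) = -2 - 105916 = -105918)
L - 466731 = -105918 - 466731 = -572649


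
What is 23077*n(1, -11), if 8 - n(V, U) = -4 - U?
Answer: 23077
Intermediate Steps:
n(V, U) = 12 + U (n(V, U) = 8 - (-4 - U) = 8 + (4 + U) = 12 + U)
23077*n(1, -11) = 23077*(12 - 11) = 23077*1 = 23077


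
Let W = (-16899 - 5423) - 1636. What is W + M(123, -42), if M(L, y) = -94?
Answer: -24052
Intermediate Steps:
W = -23958 (W = -22322 - 1636 = -23958)
W + M(123, -42) = -23958 - 94 = -24052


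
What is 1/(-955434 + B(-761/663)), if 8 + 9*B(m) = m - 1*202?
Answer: -5967/5701214669 ≈ -1.0466e-6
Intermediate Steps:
B(m) = -70/3 + m/9 (B(m) = -8/9 + (m - 1*202)/9 = -8/9 + (m - 202)/9 = -8/9 + (-202 + m)/9 = -8/9 + (-202/9 + m/9) = -70/3 + m/9)
1/(-955434 + B(-761/663)) = 1/(-955434 + (-70/3 + (-761/663)/9)) = 1/(-955434 + (-70/3 + (-761*1/663)/9)) = 1/(-955434 + (-70/3 + (⅑)*(-761/663))) = 1/(-955434 + (-70/3 - 761/5967)) = 1/(-955434 - 139991/5967) = 1/(-5701214669/5967) = -5967/5701214669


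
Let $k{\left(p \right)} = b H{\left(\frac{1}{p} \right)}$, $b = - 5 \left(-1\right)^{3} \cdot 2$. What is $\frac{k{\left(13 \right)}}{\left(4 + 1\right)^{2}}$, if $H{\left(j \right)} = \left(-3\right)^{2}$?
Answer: $\frac{18}{5} \approx 3.6$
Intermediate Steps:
$b = 10$ ($b = \left(-5\right) \left(-1\right) 2 = 5 \cdot 2 = 10$)
$H{\left(j \right)} = 9$
$k{\left(p \right)} = 90$ ($k{\left(p \right)} = 10 \cdot 9 = 90$)
$\frac{k{\left(13 \right)}}{\left(4 + 1\right)^{2}} = \frac{90}{\left(4 + 1\right)^{2}} = \frac{90}{5^{2}} = \frac{90}{25} = 90 \cdot \frac{1}{25} = \frac{18}{5}$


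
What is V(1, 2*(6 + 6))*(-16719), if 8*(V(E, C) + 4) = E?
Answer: 518289/8 ≈ 64786.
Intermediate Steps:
V(E, C) = -4 + E/8
V(1, 2*(6 + 6))*(-16719) = (-4 + (⅛)*1)*(-16719) = (-4 + ⅛)*(-16719) = -31/8*(-16719) = 518289/8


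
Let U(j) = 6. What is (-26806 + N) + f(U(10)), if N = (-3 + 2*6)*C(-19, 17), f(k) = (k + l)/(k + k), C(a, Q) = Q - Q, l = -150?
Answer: -26818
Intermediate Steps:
C(a, Q) = 0
f(k) = (-150 + k)/(2*k) (f(k) = (k - 150)/(k + k) = (-150 + k)/((2*k)) = (-150 + k)*(1/(2*k)) = (-150 + k)/(2*k))
N = 0 (N = (-3 + 2*6)*0 = (-3 + 12)*0 = 9*0 = 0)
(-26806 + N) + f(U(10)) = (-26806 + 0) + (½)*(-150 + 6)/6 = -26806 + (½)*(⅙)*(-144) = -26806 - 12 = -26818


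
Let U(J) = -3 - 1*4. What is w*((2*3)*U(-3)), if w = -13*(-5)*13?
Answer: -35490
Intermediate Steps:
U(J) = -7 (U(J) = -3 - 4 = -7)
w = 845 (w = 65*13 = 845)
w*((2*3)*U(-3)) = 845*((2*3)*(-7)) = 845*(6*(-7)) = 845*(-42) = -35490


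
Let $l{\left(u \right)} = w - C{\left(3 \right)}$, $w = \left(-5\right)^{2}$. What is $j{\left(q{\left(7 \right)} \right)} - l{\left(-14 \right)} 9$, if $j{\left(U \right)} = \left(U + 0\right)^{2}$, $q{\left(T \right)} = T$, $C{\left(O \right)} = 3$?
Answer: $-149$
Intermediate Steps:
$w = 25$
$l{\left(u \right)} = 22$ ($l{\left(u \right)} = 25 - 3 = 22$)
$j{\left(U \right)} = U^{2}$
$j{\left(q{\left(7 \right)} \right)} - l{\left(-14 \right)} 9 = 7^{2} - 22 \cdot 9 = 49 - 198 = -149$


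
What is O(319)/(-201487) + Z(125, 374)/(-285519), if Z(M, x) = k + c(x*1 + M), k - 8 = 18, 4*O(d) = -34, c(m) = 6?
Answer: -618565/8850517962 ≈ -6.9890e-5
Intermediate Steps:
O(d) = -17/2 (O(d) = (¼)*(-34) = -17/2)
k = 26 (k = 8 + 18 = 26)
Z(M, x) = 32 (Z(M, x) = 26 + 6 = 32)
O(319)/(-201487) + Z(125, 374)/(-285519) = -17/2/(-201487) + 32/(-285519) = -17/2*(-1/201487) + 32*(-1/285519) = 17/402974 - 32/285519 = -618565/8850517962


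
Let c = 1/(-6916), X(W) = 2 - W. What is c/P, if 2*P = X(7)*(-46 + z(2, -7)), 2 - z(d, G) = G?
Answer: -1/639730 ≈ -1.5632e-6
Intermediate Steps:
z(d, G) = 2 - G
c = -1/6916 ≈ -0.00014459
P = 185/2 (P = ((2 - 1*7)*(-46 + (2 - 1*(-7))))/2 = ((2 - 7)*(-46 + (2 + 7)))/2 = (-5*(-46 + 9))/2 = (-5*(-37))/2 = (½)*185 = 185/2 ≈ 92.500)
c/P = -1/(6916*185/2) = -1/6916*2/185 = -1/639730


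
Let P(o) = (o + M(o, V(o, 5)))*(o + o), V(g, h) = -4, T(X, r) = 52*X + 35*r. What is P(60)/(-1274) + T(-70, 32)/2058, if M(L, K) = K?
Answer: -4140/637 ≈ -6.4992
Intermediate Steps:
T(X, r) = 35*r + 52*X
P(o) = 2*o*(-4 + o) (P(o) = (o - 4)*(o + o) = (-4 + o)*(2*o) = 2*o*(-4 + o))
P(60)/(-1274) + T(-70, 32)/2058 = (2*60*(-4 + 60))/(-1274) + (35*32 + 52*(-70))/2058 = (2*60*56)*(-1/1274) + (1120 - 3640)*(1/2058) = 6720*(-1/1274) - 2520*1/2058 = -480/91 - 60/49 = -4140/637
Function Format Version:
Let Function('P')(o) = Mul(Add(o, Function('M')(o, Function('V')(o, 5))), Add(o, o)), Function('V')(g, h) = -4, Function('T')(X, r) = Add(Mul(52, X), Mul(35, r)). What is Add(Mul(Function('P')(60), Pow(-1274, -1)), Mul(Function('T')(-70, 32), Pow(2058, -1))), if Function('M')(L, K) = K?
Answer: Rational(-4140, 637) ≈ -6.4992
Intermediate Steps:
Function('T')(X, r) = Add(Mul(35, r), Mul(52, X))
Function('P')(o) = Mul(2, o, Add(-4, o)) (Function('P')(o) = Mul(Add(o, -4), Add(o, o)) = Mul(Add(-4, o), Mul(2, o)) = Mul(2, o, Add(-4, o)))
Add(Mul(Function('P')(60), Pow(-1274, -1)), Mul(Function('T')(-70, 32), Pow(2058, -1))) = Add(Mul(Mul(2, 60, Add(-4, 60)), Pow(-1274, -1)), Mul(Add(Mul(35, 32), Mul(52, -70)), Pow(2058, -1))) = Add(Mul(Mul(2, 60, 56), Rational(-1, 1274)), Mul(Add(1120, -3640), Rational(1, 2058))) = Add(Mul(6720, Rational(-1, 1274)), Mul(-2520, Rational(1, 2058))) = Add(Rational(-480, 91), Rational(-60, 49)) = Rational(-4140, 637)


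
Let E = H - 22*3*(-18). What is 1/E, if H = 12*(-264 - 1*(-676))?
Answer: 1/6132 ≈ 0.00016308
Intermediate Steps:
H = 4944 (H = 12*(-264 + 676) = 12*412 = 4944)
E = 6132 (E = 4944 - 22*3*(-18) = 4944 - 66*(-18) = 4944 - 1*(-1188) = 4944 + 1188 = 6132)
1/E = 1/6132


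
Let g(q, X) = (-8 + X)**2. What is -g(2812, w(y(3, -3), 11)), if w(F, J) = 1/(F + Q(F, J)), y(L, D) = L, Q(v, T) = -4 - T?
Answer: -9409/144 ≈ -65.340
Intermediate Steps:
w(F, J) = 1/(-4 + F - J) (w(F, J) = 1/(F + (-4 - J)) = 1/(-4 + F - J))
-g(2812, w(y(3, -3), 11)) = -(-8 + 1/(-4 + 3 - 1*11))**2 = -(-8 + 1/(-4 + 3 - 11))**2 = -(-8 + 1/(-12))**2 = -(-8 - 1/12)**2 = -(-97/12)**2 = -1*9409/144 = -9409/144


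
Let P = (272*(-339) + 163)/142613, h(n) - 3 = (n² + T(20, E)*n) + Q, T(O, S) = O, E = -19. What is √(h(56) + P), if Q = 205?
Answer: √90777793307231/142613 ≈ 66.808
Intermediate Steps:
h(n) = 208 + n² + 20*n (h(n) = 3 + ((n² + 20*n) + 205) = 3 + (205 + n² + 20*n) = 208 + n² + 20*n)
P = -92045/142613 (P = (-92208 + 163)*(1/142613) = -92045*1/142613 = -92045/142613 ≈ -0.64542)
√(h(56) + P) = √((208 + 56² + 20*56) - 92045/142613) = √((208 + 3136 + 1120) - 92045/142613) = √(4464 - 92045/142613) = √(636532387/142613) = √90777793307231/142613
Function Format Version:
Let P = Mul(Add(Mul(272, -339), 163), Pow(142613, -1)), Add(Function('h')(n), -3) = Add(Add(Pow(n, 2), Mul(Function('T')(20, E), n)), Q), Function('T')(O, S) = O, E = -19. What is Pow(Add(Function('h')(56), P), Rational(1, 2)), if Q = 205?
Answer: Mul(Rational(1, 142613), Pow(90777793307231, Rational(1, 2))) ≈ 66.808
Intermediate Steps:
Function('h')(n) = Add(208, Pow(n, 2), Mul(20, n)) (Function('h')(n) = Add(3, Add(Add(Pow(n, 2), Mul(20, n)), 205)) = Add(3, Add(205, Pow(n, 2), Mul(20, n))) = Add(208, Pow(n, 2), Mul(20, n)))
P = Rational(-92045, 142613) (P = Mul(Add(-92208, 163), Rational(1, 142613)) = Mul(-92045, Rational(1, 142613)) = Rational(-92045, 142613) ≈ -0.64542)
Pow(Add(Function('h')(56), P), Rational(1, 2)) = Pow(Add(Add(208, Pow(56, 2), Mul(20, 56)), Rational(-92045, 142613)), Rational(1, 2)) = Pow(Add(Add(208, 3136, 1120), Rational(-92045, 142613)), Rational(1, 2)) = Pow(Add(4464, Rational(-92045, 142613)), Rational(1, 2)) = Pow(Rational(636532387, 142613), Rational(1, 2)) = Mul(Rational(1, 142613), Pow(90777793307231, Rational(1, 2)))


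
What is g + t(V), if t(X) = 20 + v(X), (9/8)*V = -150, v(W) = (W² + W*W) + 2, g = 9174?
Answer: 402764/9 ≈ 44752.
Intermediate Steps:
v(W) = 2 + 2*W² (v(W) = (W² + W²) + 2 = 2*W² + 2 = 2 + 2*W²)
V = -400/3 (V = (8/9)*(-150) = -400/3 ≈ -133.33)
t(X) = 22 + 2*X² (t(X) = 20 + (2 + 2*X²) = 22 + 2*X²)
g + t(V) = 9174 + (22 + 2*(-400/3)²) = 9174 + (22 + 2*(160000/9)) = 9174 + (22 + 320000/9) = 9174 + 320198/9 = 402764/9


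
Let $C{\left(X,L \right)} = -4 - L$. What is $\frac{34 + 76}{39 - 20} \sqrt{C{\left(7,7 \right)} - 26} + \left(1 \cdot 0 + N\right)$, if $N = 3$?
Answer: $3 + \frac{110 i \sqrt{37}}{19} \approx 3.0 + 35.216 i$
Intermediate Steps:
$\frac{34 + 76}{39 - 20} \sqrt{C{\left(7,7 \right)} - 26} + \left(1 \cdot 0 + N\right) = \frac{34 + 76}{39 - 20} \sqrt{\left(-4 - 7\right) - 26} + \left(1 \cdot 0 + 3\right) = \frac{110}{19} \sqrt{\left(-4 - 7\right) - 26} + \left(0 + 3\right) = 110 \cdot \frac{1}{19} \sqrt{-11 - 26} + 3 = \frac{110 \sqrt{-37}}{19} + 3 = \frac{110 i \sqrt{37}}{19} + 3 = 3 + \frac{110 i \sqrt{37}}{19}$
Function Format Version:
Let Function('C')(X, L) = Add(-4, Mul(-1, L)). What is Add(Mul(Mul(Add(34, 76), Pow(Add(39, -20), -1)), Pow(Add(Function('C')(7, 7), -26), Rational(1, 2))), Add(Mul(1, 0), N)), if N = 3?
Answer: Add(3, Mul(Rational(110, 19), I, Pow(37, Rational(1, 2)))) ≈ Add(3.0000, Mul(35.216, I))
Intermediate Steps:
Add(Mul(Mul(Add(34, 76), Pow(Add(39, -20), -1)), Pow(Add(Function('C')(7, 7), -26), Rational(1, 2))), Add(Mul(1, 0), N)) = Add(Mul(Mul(Add(34, 76), Pow(Add(39, -20), -1)), Pow(Add(Add(-4, Mul(-1, 7)), -26), Rational(1, 2))), Add(Mul(1, 0), 3)) = Add(Mul(Mul(110, Pow(19, -1)), Pow(Add(Add(-4, -7), -26), Rational(1, 2))), Add(0, 3)) = Add(Mul(Mul(110, Rational(1, 19)), Pow(Add(-11, -26), Rational(1, 2))), 3) = Add(Mul(Rational(110, 19), Pow(-37, Rational(1, 2))), 3) = Add(Mul(Rational(110, 19), Mul(I, Pow(37, Rational(1, 2)))), 3) = Add(Mul(Rational(110, 19), I, Pow(37, Rational(1, 2))), 3) = Add(3, Mul(Rational(110, 19), I, Pow(37, Rational(1, 2))))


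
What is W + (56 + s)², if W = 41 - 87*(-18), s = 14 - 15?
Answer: 4632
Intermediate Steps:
s = -1
W = 1607 (W = 41 + 1566 = 1607)
W + (56 + s)² = 1607 + (56 - 1)² = 1607 + 55² = 1607 + 3025 = 4632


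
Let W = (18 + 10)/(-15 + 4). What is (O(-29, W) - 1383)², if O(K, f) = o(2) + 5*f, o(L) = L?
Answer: 235039561/121 ≈ 1.9425e+6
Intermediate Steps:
W = -28/11 (W = 28/(-11) = 28*(-1/11) = -28/11 ≈ -2.5455)
O(K, f) = 2 + 5*f
(O(-29, W) - 1383)² = ((2 + 5*(-28/11)) - 1383)² = ((2 - 140/11) - 1383)² = (-118/11 - 1383)² = (-15331/11)² = 235039561/121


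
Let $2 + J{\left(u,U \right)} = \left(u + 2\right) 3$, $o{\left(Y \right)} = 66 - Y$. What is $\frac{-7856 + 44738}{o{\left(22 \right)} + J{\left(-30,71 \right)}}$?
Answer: $- \frac{6147}{7} \approx -878.14$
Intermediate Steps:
$J{\left(u,U \right)} = 4 + 3 u$ ($J{\left(u,U \right)} = -2 + \left(u + 2\right) 3 = -2 + \left(2 + u\right) 3 = -2 + \left(6 + 3 u\right) = 4 + 3 u$)
$\frac{-7856 + 44738}{o{\left(22 \right)} + J{\left(-30,71 \right)}} = \frac{-7856 + 44738}{\left(66 - 22\right) + \left(4 + 3 \left(-30\right)\right)} = \frac{36882}{\left(66 - 22\right) + \left(4 - 90\right)} = \frac{36882}{44 - 86} = \frac{36882}{-42} = 36882 \left(- \frac{1}{42}\right) = - \frac{6147}{7}$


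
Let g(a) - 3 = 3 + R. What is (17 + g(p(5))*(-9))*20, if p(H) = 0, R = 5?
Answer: -1640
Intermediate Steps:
g(a) = 11 (g(a) = 3 + (3 + 5) = 3 + 8 = 11)
(17 + g(p(5))*(-9))*20 = (17 + 11*(-9))*20 = (17 - 99)*20 = -82*20 = -1640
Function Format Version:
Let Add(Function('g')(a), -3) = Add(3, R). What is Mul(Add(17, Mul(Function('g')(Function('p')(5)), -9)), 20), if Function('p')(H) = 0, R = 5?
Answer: -1640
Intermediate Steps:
Function('g')(a) = 11 (Function('g')(a) = Add(3, Add(3, 5)) = Add(3, 8) = 11)
Mul(Add(17, Mul(Function('g')(Function('p')(5)), -9)), 20) = Mul(Add(17, Mul(11, -9)), 20) = Mul(Add(17, -99), 20) = Mul(-82, 20) = -1640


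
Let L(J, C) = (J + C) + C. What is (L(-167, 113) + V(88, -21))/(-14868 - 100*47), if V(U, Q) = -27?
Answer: -2/1223 ≈ -0.0016353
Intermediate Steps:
L(J, C) = J + 2*C (L(J, C) = (C + J) + C = J + 2*C)
(L(-167, 113) + V(88, -21))/(-14868 - 100*47) = ((-167 + 2*113) - 27)/(-14868 - 100*47) = ((-167 + 226) - 27)/(-14868 - 4700) = (59 - 27)/(-19568) = 32*(-1/19568) = -2/1223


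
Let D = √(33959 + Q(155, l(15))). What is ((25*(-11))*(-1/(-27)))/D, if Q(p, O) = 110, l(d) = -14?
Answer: -275*√34069/919863 ≈ -0.055181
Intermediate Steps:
D = √34069 (D = √(33959 + 110) = √34069 ≈ 184.58)
((25*(-11))*(-1/(-27)))/D = ((25*(-11))*(-1/(-27)))/(√34069) = (-(-275)*(-1)/27)*(√34069/34069) = (-275*1/27)*(√34069/34069) = -275*√34069/919863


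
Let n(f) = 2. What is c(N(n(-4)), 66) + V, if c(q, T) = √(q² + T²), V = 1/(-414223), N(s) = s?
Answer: -1/414223 + 2*√1090 ≈ 66.030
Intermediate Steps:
V = -1/414223 ≈ -2.4142e-6
c(q, T) = √(T² + q²)
c(N(n(-4)), 66) + V = √(66² + 2²) - 1/414223 = √(4356 + 4) - 1/414223 = √4360 - 1/414223 = 2*√1090 - 1/414223 = -1/414223 + 2*√1090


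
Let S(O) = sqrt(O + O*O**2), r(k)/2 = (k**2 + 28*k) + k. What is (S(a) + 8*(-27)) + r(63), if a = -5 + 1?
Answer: 11376 + 2*I*sqrt(17) ≈ 11376.0 + 8.2462*I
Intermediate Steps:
r(k) = 2*k**2 + 58*k (r(k) = 2*((k**2 + 28*k) + k) = 2*(k**2 + 29*k) = 2*k**2 + 58*k)
a = -4
S(O) = sqrt(O + O**3)
(S(a) + 8*(-27)) + r(63) = (sqrt(-4 + (-4)**3) + 8*(-27)) + 2*63*(29 + 63) = (sqrt(-4 - 64) - 216) + 2*63*92 = (sqrt(-68) - 216) + 11592 = (2*I*sqrt(17) - 216) + 11592 = (-216 + 2*I*sqrt(17)) + 11592 = 11376 + 2*I*sqrt(17)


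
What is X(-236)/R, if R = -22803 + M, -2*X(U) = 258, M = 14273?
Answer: 129/8530 ≈ 0.015123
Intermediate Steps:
X(U) = -129 (X(U) = -½*258 = -129)
R = -8530 (R = -22803 + 14273 = -8530)
X(-236)/R = -129/(-8530) = -129*(-1/8530) = 129/8530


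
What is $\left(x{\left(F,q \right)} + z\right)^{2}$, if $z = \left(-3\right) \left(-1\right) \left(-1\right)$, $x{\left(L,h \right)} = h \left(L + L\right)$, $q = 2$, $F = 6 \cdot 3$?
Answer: $4761$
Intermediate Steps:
$F = 18$
$x{\left(L,h \right)} = 2 L h$ ($x{\left(L,h \right)} = h 2 L = 2 L h$)
$z = -3$ ($z = 3 \left(-1\right) = -3$)
$\left(x{\left(F,q \right)} + z\right)^{2} = \left(2 \cdot 18 \cdot 2 - 3\right)^{2} = \left(72 - 3\right)^{2} = 69^{2} = 4761$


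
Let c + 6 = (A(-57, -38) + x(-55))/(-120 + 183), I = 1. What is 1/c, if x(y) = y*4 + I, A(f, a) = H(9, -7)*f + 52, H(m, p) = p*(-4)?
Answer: -63/2141 ≈ -0.029426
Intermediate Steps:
H(m, p) = -4*p
A(f, a) = 52 + 28*f (A(f, a) = (-4*(-7))*f + 52 = 28*f + 52 = 52 + 28*f)
x(y) = 1 + 4*y (x(y) = y*4 + 1 = 4*y + 1 = 1 + 4*y)
c = -2141/63 (c = -6 + ((52 + 28*(-57)) + (1 + 4*(-55)))/(-120 + 183) = -6 + ((52 - 1596) + (1 - 220))/63 = -6 + (-1544 - 219)*(1/63) = -6 - 1763*1/63 = -6 - 1763/63 = -2141/63 ≈ -33.984)
1/c = 1/(-2141/63) = -63/2141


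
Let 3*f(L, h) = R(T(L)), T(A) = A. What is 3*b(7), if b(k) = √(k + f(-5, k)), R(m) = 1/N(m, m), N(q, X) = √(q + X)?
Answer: √(6300 - 30*I*√10)/10 ≈ 7.9375 - 0.05976*I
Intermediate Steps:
N(q, X) = √(X + q)
R(m) = √2/(2*√m) (R(m) = 1/(√(m + m)) = 1/(√(2*m)) = 1/(√2*√m) = √2/(2*√m))
f(L, h) = √2/(6*√L) (f(L, h) = (√2/(2*√L))/3 = √2/(6*√L))
b(k) = √(k - I*√10/30) (b(k) = √(k + √2/(6*√(-5))) = √(k + √2*(-I*√5/5)/6) = √(k - I*√10/30))
3*b(7) = 3*(√(900*7 - 30*I*√10)/30) = 3*(√(6300 - 30*I*√10)/30) = √(6300 - 30*I*√10)/10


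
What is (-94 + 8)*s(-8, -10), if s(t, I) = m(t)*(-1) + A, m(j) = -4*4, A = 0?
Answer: -1376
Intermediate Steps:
m(j) = -16
s(t, I) = 16 (s(t, I) = -16*(-1) + 0 = 16 + 0 = 16)
(-94 + 8)*s(-8, -10) = (-94 + 8)*16 = -86*16 = -1376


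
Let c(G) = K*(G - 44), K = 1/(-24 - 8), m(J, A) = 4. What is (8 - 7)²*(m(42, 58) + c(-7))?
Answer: 179/32 ≈ 5.5938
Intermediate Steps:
K = -1/32 (K = 1/(-32) = -1/32 ≈ -0.031250)
c(G) = 11/8 - G/32 (c(G) = -(G - 44)/32 = -(-44 + G)/32 = 11/8 - G/32)
(8 - 7)²*(m(42, 58) + c(-7)) = (8 - 7)²*(4 + (11/8 - 1/32*(-7))) = 1²*(4 + (11/8 + 7/32)) = 1*(4 + 51/32) = 1*(179/32) = 179/32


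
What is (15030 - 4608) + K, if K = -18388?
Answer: -7966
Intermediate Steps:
(15030 - 4608) + K = (15030 - 4608) - 18388 = 10422 - 18388 = -7966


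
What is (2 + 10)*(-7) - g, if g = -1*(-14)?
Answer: -98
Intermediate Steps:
g = 14
(2 + 10)*(-7) - g = (2 + 10)*(-7) - 1*14 = 12*(-7) - 14 = -84 - 14 = -98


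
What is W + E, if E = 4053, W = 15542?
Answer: 19595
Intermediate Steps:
W + E = 15542 + 4053 = 19595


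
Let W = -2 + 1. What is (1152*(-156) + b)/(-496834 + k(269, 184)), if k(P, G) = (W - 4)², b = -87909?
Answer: 89207/165603 ≈ 0.53868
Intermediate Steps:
W = -1
k(P, G) = 25 (k(P, G) = (-1 - 4)² = (-5)² = 25)
(1152*(-156) + b)/(-496834 + k(269, 184)) = (1152*(-156) - 87909)/(-496834 + 25) = (-179712 - 87909)/(-496809) = -267621*(-1/496809) = 89207/165603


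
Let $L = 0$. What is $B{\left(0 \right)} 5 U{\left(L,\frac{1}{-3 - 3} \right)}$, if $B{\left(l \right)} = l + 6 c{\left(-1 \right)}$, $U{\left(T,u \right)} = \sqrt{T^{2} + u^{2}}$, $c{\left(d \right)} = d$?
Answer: $-5$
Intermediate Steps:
$B{\left(l \right)} = -6 + l$ ($B{\left(l \right)} = l + 6 \left(-1\right) = l - 6 = -6 + l$)
$B{\left(0 \right)} 5 U{\left(L,\frac{1}{-3 - 3} \right)} = \left(-6 + 0\right) 5 \sqrt{0^{2} + \left(\frac{1}{-3 - 3}\right)^{2}} = \left(-6\right) 5 \sqrt{0 + \left(\frac{1}{-6}\right)^{2}} = - 30 \sqrt{0 + \left(- \frac{1}{6}\right)^{2}} = - 30 \sqrt{0 + \frac{1}{36}} = - \frac{30}{6} = \left(-30\right) \frac{1}{6} = -5$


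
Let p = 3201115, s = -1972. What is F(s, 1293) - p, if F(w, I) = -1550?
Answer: -3202665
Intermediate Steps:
F(s, 1293) - p = -1550 - 1*3201115 = -1550 - 3201115 = -3202665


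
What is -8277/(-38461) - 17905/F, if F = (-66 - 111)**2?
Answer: -429334072/1204944669 ≈ -0.35631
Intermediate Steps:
F = 31329 (F = (-177)**2 = 31329)
-8277/(-38461) - 17905/F = -8277/(-38461) - 17905/31329 = -8277*(-1/38461) - 17905*1/31329 = 8277/38461 - 17905/31329 = -429334072/1204944669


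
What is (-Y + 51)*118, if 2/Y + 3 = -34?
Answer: 222902/37 ≈ 6024.4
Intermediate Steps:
Y = -2/37 (Y = 2/(-3 - 34) = 2/(-37) = 2*(-1/37) = -2/37 ≈ -0.054054)
(-Y + 51)*118 = (-1*(-2/37) + 51)*118 = (2/37 + 51)*118 = (1889/37)*118 = 222902/37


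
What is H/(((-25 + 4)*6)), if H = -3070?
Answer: 1535/63 ≈ 24.365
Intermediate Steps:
H/(((-25 + 4)*6)) = -3070*1/(6*(-25 + 4)) = -3070/((-21*6)) = -3070/(-126) = -3070*(-1/126) = 1535/63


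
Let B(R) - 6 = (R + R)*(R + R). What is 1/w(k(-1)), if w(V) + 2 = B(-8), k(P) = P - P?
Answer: 1/260 ≈ 0.0038462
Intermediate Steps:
k(P) = 0
B(R) = 6 + 4*R² (B(R) = 6 + (R + R)*(R + R) = 6 + (2*R)*(2*R) = 6 + 4*R²)
w(V) = 260 (w(V) = -2 + (6 + 4*(-8)²) = -2 + (6 + 4*64) = -2 + (6 + 256) = -2 + 262 = 260)
1/w(k(-1)) = 1/260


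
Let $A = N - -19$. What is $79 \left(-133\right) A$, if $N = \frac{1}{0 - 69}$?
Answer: $- \frac{13764170}{69} \approx -1.9948 \cdot 10^{5}$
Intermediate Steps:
$N = - \frac{1}{69}$ ($N = \frac{1}{-69} = - \frac{1}{69} \approx -0.014493$)
$A = \frac{1310}{69}$ ($A = - \frac{1}{69} - -19 = - \frac{1}{69} + 19 = \frac{1310}{69} \approx 18.986$)
$79 \left(-133\right) A = 79 \left(-133\right) \frac{1310}{69} = \left(-10507\right) \frac{1310}{69} = - \frac{13764170}{69}$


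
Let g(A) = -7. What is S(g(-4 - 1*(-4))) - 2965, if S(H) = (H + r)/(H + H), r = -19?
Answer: -20742/7 ≈ -2963.1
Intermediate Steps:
S(H) = (-19 + H)/(2*H) (S(H) = (H - 19)/(H + H) = (-19 + H)/((2*H)) = (-19 + H)*(1/(2*H)) = (-19 + H)/(2*H))
S(g(-4 - 1*(-4))) - 2965 = (1/2)*(-19 - 7)/(-7) - 2965 = (1/2)*(-1/7)*(-26) - 2965 = 13/7 - 2965 = -20742/7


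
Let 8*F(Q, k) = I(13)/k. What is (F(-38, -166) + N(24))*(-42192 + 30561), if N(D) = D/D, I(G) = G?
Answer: -15294765/1328 ≈ -11517.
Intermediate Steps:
F(Q, k) = 13/(8*k) (F(Q, k) = (13/k)/8 = 13/(8*k))
N(D) = 1
(F(-38, -166) + N(24))*(-42192 + 30561) = ((13/8)/(-166) + 1)*(-42192 + 30561) = ((13/8)*(-1/166) + 1)*(-11631) = (-13/1328 + 1)*(-11631) = (1315/1328)*(-11631) = -15294765/1328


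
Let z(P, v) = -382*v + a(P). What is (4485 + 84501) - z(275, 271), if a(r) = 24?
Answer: 192484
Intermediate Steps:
z(P, v) = 24 - 382*v (z(P, v) = -382*v + 24 = 24 - 382*v)
(4485 + 84501) - z(275, 271) = (4485 + 84501) - (24 - 382*271) = 88986 - (24 - 103522) = 88986 - 1*(-103498) = 88986 + 103498 = 192484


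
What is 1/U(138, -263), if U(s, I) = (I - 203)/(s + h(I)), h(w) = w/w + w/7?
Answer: -355/1631 ≈ -0.21766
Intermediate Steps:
h(w) = 1 + w/7 (h(w) = 1 + w*(⅐) = 1 + w/7)
U(s, I) = (-203 + I)/(1 + s + I/7) (U(s, I) = (I - 203)/(s + (1 + I/7)) = (-203 + I)/(1 + s + I/7))
1/U(138, -263) = 1/(7*(-203 - 263)/(7 - 263 + 7*138)) = 1/(7*(-466)/(7 - 263 + 966)) = 1/(7*(-466)/710) = 1/(7*(1/710)*(-466)) = 1/(-1631/355) = -355/1631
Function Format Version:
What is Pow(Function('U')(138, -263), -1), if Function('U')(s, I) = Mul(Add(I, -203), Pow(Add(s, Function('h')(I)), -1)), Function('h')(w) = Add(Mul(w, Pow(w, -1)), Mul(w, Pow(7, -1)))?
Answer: Rational(-355, 1631) ≈ -0.21766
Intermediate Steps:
Function('h')(w) = Add(1, Mul(Rational(1, 7), w)) (Function('h')(w) = Add(1, Mul(w, Rational(1, 7))) = Add(1, Mul(Rational(1, 7), w)))
Function('U')(s, I) = Mul(Pow(Add(1, s, Mul(Rational(1, 7), I)), -1), Add(-203, I)) (Function('U')(s, I) = Mul(Add(I, -203), Pow(Add(s, Add(1, Mul(Rational(1, 7), I))), -1)) = Mul(Add(-203, I), Pow(Add(1, s, Mul(Rational(1, 7), I)), -1)) = Mul(Pow(Add(1, s, Mul(Rational(1, 7), I)), -1), Add(-203, I)))
Pow(Function('U')(138, -263), -1) = Pow(Mul(7, Pow(Add(7, -263, Mul(7, 138)), -1), Add(-203, -263)), -1) = Pow(Mul(7, Pow(Add(7, -263, 966), -1), -466), -1) = Pow(Mul(7, Pow(710, -1), -466), -1) = Pow(Mul(7, Rational(1, 710), -466), -1) = Pow(Rational(-1631, 355), -1) = Rational(-355, 1631)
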